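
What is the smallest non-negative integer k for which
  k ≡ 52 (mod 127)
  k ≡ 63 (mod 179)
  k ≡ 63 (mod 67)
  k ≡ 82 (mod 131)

174546185

The moduli are pairwise coprime; N = 127·179·67·131 = 199527541.
N/127 = 1571083; 1571083 ≡ 93 (mod 127); 93·56 ≡ 1, so inverse 56.
N/179 = 1114679; 1114679 ≡ 46 (mod 179); 46·144 ≡ 1, so inverse 144.
N/67 = 2978023; 2978023 ≡ 7 (mod 67); 7·48 ≡ 1, so inverse 48.
N/131 = 1523111; 1523111 ≡ 105 (mod 131); 105·5 ≡ 1, so inverse 5.
k ≡ 52·1571083·56 + 63·1114679·144 + 63·2978023·48 + 82·1523111·5 = 24317378646.
24317378646 mod 199527541 = 174546185.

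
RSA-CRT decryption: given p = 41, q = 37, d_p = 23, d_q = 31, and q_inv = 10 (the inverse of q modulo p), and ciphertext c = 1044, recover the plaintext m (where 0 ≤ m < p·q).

m₁ = c^(d_p) mod p: c ≡ 19 (mod 41), and 19^23 mod 41 = 29.
m₂ = c^(d_q) mod q: c ≡ 8 (mod 37), and 8^31 mod 37 = 29.
h = q_inv·(m₁ − m₂) mod p = 10·(29 − 29) mod 41 = 0.
m = m₂ + h·q = 29 + 0·37 = 29.

29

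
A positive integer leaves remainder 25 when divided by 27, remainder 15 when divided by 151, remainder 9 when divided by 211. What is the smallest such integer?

The moduli are pairwise coprime; M = 27·151·211 = 860247.
M/27 = 31861; 31861 ≡ 1 (mod 27), inverse 1.
M/151 = 5697; 5697 ≡ 110 (mod 151); 110·81 ≡ 1, so inverse 81.
M/211 = 4077; 4077 ≡ 68 (mod 211); 68·90 ≡ 1, so inverse 90.
n ≡ 25·31861·1 + 15·5697·81 + 9·4077·90 = 11020750.
11020750 mod 860247 = 697786.

697786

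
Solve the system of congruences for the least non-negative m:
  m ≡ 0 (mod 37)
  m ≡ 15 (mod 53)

333

From m ≡ 0 (mod 37) write m = 0 + 37t. Substituting into m ≡ 15 (mod 53) gives 37t ≡ 15 (mod 53), and since 37⁻¹ ≡ 43 (mod 53), t ≡ 9. Hence m ≡ 0 + 37·9 = 333 (mod 1961).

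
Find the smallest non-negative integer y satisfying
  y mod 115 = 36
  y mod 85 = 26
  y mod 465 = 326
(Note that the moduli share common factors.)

48221

gcd(115, 85) = 5 and 5 | (26 − 36), so the pair is consistent; merging gives y ≡ 1301 (mod 1955), where 1955 = lcm(115, 85).
gcd(1955, 465) = 5 and 5 | (326 − 1301), so the pair is consistent; merging gives y ≡ 48221 (mod 181815), where 181815 = lcm(1955, 465).
The solution is unique modulo lcm(115, 85, 465) = 181815.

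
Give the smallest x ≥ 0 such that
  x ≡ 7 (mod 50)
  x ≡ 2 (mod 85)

gcd(50, 85) = 5 and 5 | (2 − 7), so the pair is consistent; merging gives x ≡ 257 (mod 850), where 850 = lcm(50, 85).
The solution is unique modulo lcm(50, 85) = 850.

257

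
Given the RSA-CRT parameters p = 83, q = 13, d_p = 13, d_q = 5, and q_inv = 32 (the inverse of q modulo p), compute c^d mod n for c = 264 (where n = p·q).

m₁ = c^(d_p) mod p: c ≡ 15 (mod 83), and 15^13 mod 83 = 34.
m₂ = c^(d_q) mod q: c ≡ 4 (mod 13), and 4^5 mod 13 = 10.
h = q_inv·(m₁ − m₂) mod p = 32·(34 − 10) mod 83 = 21.
m = m₂ + h·q = 10 + 21·13 = 283.

283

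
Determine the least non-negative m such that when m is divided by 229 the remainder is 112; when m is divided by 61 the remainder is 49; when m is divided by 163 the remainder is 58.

The moduli are pairwise coprime; N = 229·61·163 = 2276947.
N/229 = 9943; 9943 ≡ 96 (mod 229); 96·198 ≡ 1, so inverse 198.
N/61 = 37327; 37327 ≡ 56 (mod 61); 56·12 ≡ 1, so inverse 12.
N/163 = 13969; 13969 ≡ 114 (mod 163); 114·153 ≡ 1, so inverse 153.
m ≡ 112·9943·198 + 49·37327·12 + 58·13969·153 = 366405150.
366405150 mod 2276947 = 2093630.

2093630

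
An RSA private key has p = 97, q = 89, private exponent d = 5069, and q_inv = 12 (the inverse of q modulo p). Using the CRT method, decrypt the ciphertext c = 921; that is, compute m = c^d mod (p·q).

d_p = d mod (p−1) = 5069 mod 96 = 77; d_q = d mod (q−1) = 53.
m₁ = c^(d_p) mod p: c ≡ 48 (mod 97), and 48^77 mod 97 = 94.
m₂ = c^(d_q) mod q: c ≡ 31 (mod 89), and 31^53 mod 89 = 29.
h = q_inv·(m₁ − m₂) mod p = 12·(94 − 29) mod 97 = 4.
m = m₂ + h·q = 29 + 4·89 = 385.

385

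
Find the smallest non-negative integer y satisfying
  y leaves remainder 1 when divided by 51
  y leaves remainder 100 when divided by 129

Combine the congruences pairwise.
gcd(51, 129) = 3 and 3 | (100 − 1), so the pair is consistent; merging gives y ≡ 358 (mod 2193), where 2193 = lcm(51, 129).
The solution is unique modulo lcm(51, 129) = 2193.

358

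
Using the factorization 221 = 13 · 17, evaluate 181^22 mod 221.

Mod 13: 181 ≡ 12; by Fermat, exponent reduces to 22 mod 12 = 10; 12^10 ≡ 1 (mod 13).
Mod 17: 181 ≡ 11; by Fermat, exponent reduces to 22 mod 16 = 6; 11^6 ≡ 8 (mod 17).
Combine by CRT: x ≡ 1 (mod 13), x ≡ 8 (mod 17) ⇒ x ≡ 144 (mod 221).

144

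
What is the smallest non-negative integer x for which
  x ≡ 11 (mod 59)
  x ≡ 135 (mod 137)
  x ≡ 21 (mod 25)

The moduli are pairwise coprime; N = 59·137·25 = 202075.
N/59 = 3425; 3425 ≡ 3 (mod 59); 3·20 ≡ 1, so inverse 20.
N/137 = 1475; 1475 ≡ 105 (mod 137); 105·107 ≡ 1, so inverse 107.
N/25 = 8083; 8083 ≡ 8 (mod 25); 8·22 ≡ 1, so inverse 22.
x ≡ 11·3425·20 + 135·1475·107 + 21·8083·22 = 25794221.
25794221 mod 202075 = 130696.

130696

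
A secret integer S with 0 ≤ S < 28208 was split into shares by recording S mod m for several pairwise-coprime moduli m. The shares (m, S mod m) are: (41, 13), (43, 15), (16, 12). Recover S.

The moduli are pairwise coprime; N = 41·43·16 = 28208.
N/41 = 688; 688 ≡ 32 (mod 41); 32·9 ≡ 1, so inverse 9.
N/43 = 656; 656 ≡ 11 (mod 43); 11·4 ≡ 1, so inverse 4.
N/16 = 1763; 1763 ≡ 3 (mod 16); 3·11 ≡ 1, so inverse 11.
S ≡ 13·688·9 + 15·656·4 + 12·1763·11 = 352572.
352572 mod 28208 = 14076.

14076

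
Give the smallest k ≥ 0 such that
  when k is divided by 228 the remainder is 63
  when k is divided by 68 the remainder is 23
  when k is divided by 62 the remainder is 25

43611

Combine the congruences pairwise.
gcd(228, 68) = 4 and 4 | (23 − 63), so the pair is consistent; merging gives k ≡ 975 (mod 3876), where 3876 = lcm(228, 68).
gcd(3876, 62) = 2 and 2 | (25 − 975), so the pair is consistent; merging gives k ≡ 43611 (mod 120156), where 120156 = lcm(3876, 62).
The solution is unique modulo lcm(228, 68, 62) = 120156.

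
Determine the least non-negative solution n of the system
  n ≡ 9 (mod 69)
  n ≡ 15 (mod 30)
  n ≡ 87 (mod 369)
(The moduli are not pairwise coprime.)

gcd(69, 30) = 3 and 3 | (15 − 9), so the pair is consistent; merging gives n ≡ 285 (mod 690), where 690 = lcm(69, 30).
gcd(690, 369) = 3 and 3 | (87 − 285), so the pair is consistent; merging gives n ≡ 56175 (mod 84870), where 84870 = lcm(690, 369).
The solution is unique modulo lcm(69, 30, 369) = 84870.

56175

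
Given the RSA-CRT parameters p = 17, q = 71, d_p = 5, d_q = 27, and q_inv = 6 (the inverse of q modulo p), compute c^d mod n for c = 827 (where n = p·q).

724

m₁ = c^(d_p) mod p: c ≡ 11 (mod 17), and 11^5 mod 17 = 10.
m₂ = c^(d_q) mod q: c ≡ 46 (mod 71), and 46^27 mod 71 = 14.
h = q_inv·(m₁ − m₂) mod p = 6·(10 − 14) mod 17 = 10.
m = m₂ + h·q = 14 + 10·71 = 724.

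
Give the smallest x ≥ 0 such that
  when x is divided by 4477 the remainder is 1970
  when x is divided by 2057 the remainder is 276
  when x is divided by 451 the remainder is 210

Combine the congruences pairwise.
gcd(4477, 2057) = 121 and 121 | (276 − 1970), so the pair is consistent; merging gives x ≡ 6447 (mod 76109), where 76109 = lcm(4477, 2057).
gcd(76109, 451) = 11 and 11 | (210 − 6447), so the pair is consistent; merging gives x ≡ 2137499 (mod 3120469), where 3120469 = lcm(76109, 451).
The solution is unique modulo lcm(4477, 2057, 451) = 3120469.

2137499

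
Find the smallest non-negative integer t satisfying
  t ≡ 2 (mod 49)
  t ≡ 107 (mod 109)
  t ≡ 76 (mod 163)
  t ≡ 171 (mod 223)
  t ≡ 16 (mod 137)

From t ≡ 2 (mod 49) write t = 2 + 49s. Substituting into t ≡ 107 (mod 109) gives 49s ≡ 105 (mod 109), and since 49⁻¹ ≡ 89 (mod 109), s ≡ 80. Hence t ≡ 2 + 49·80 = 3922 (mod 5341).
From t ≡ 3922 (mod 5341) write t = 3922 + 5341s. Substituting into t ≡ 76 (mod 163) gives 5341s ≡ 66 (mod 163), and since 125⁻¹ ≡ 30 (mod 163), s ≡ 24. Hence t ≡ 3922 + 5341·24 = 132106 (mod 870583).
From t ≡ 132106 (mod 870583) write t = 132106 + 870583s. Substituting into t ≡ 171 (mod 223) gives 870583s ≡ 81 (mod 223), and since 214⁻¹ ≡ 99 (mod 223), s ≡ 214. Hence t ≡ 132106 + 870583·214 = 186436868 (mod 194140009).
From t ≡ 186436868 (mod 194140009) write t = 186436868 + 194140009s. Substituting into t ≡ 16 (mod 137) gives 194140009s ≡ 9 (mod 137), and since 49⁻¹ ≡ 14 (mod 137), s ≡ 126. Hence t ≡ 186436868 + 194140009·126 = 24648078002 (mod 26597181233).

24648078002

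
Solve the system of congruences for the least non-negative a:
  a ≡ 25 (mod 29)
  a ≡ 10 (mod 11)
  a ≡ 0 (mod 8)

The moduli are pairwise coprime; N = 29·11·8 = 2552.
N/29 = 88; 88 ≡ 1 (mod 29), inverse 1.
N/11 = 232; 232 ≡ 1 (mod 11), inverse 1.
N/8 = 319; 319 ≡ 7 (mod 8); 7·7 ≡ 1, so inverse 7.
a ≡ 25·88·1 + 10·232·1 + 0·319·7 = 4520.
4520 mod 2552 = 1968.

1968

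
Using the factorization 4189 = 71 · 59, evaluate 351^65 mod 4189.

Mod 71: 351 ≡ 67; 67^65 ≡ 26 (mod 71).
Mod 59: 351 ≡ 56; by Fermat, exponent reduces to 65 mod 58 = 7; 56^7 ≡ 55 (mod 59).
Combine by CRT: x ≡ 26 (mod 71), x ≡ 55 (mod 59) ⇒ x ≡ 1943 (mod 4189).

1943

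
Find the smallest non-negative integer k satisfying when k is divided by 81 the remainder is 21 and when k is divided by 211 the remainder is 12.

From k ≡ 21 (mod 81) write k = 21 + 81t. Substituting into k ≡ 12 (mod 211) gives 81t ≡ 202 (mod 211), and since 81⁻¹ ≡ 99 (mod 211), t ≡ 164. Hence k ≡ 21 + 81·164 = 13305 (mod 17091).

13305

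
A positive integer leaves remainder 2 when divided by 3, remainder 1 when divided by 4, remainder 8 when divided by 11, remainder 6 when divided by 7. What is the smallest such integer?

From N ≡ 2 (mod 3) write N = 2 + 3t. Substituting into N ≡ 1 (mod 4) gives 3t ≡ 3 (mod 4), and since 3⁻¹ ≡ 3 (mod 4), t ≡ 1. Hence N ≡ 2 + 3·1 = 5 (mod 12).
From N ≡ 5 (mod 12) write N = 5 + 12t. Substituting into N ≡ 8 (mod 11) gives 12t ≡ 3 (mod 11), and since 1⁻¹ ≡ 1 (mod 11), t ≡ 3. Hence N ≡ 5 + 12·3 = 41 (mod 132).
From N ≡ 41 (mod 132) write N = 41 + 132t. Substituting into N ≡ 6 (mod 7) gives 132t ≡ 0 (mod 7), and since 6⁻¹ ≡ 6 (mod 7), t ≡ 0. Hence N ≡ 41 + 132·0 = 41 (mod 924).

41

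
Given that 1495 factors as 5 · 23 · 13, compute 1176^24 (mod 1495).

1366

Mod 5: 1176 ≡ 1; since 4 | 24, by Fermat 1^24 ≡ 1 (mod 5).
Mod 23: 1176 ≡ 3; by Fermat, exponent reduces to 24 mod 22 = 2; 3^2 ≡ 9 (mod 23).
Mod 13: 1176 ≡ 6; since 12 | 24, by Fermat 6^24 ≡ 1 (mod 13).
Combine by CRT: x ≡ 1 (mod 5), x ≡ 9 (mod 23), x ≡ 1 (mod 13) ⇒ x ≡ 1366 (mod 1495).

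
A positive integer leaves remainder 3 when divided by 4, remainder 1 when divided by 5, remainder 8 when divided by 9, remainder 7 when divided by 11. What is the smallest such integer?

1151

Combine the congruences pairwise.
From m ≡ 3 (mod 4) write m = 3 + 4t. Substituting into m ≡ 1 (mod 5) gives 4t ≡ 3 (mod 5), and since 4⁻¹ ≡ 4 (mod 5), t ≡ 2. Hence m ≡ 3 + 4·2 = 11 (mod 20).
From m ≡ 11 (mod 20) write m = 11 + 20t. Substituting into m ≡ 8 (mod 9) gives 20t ≡ 6 (mod 9), and since 2⁻¹ ≡ 5 (mod 9), t ≡ 3. Hence m ≡ 11 + 20·3 = 71 (mod 180).
From m ≡ 71 (mod 180) write m = 71 + 180t. Substituting into m ≡ 7 (mod 11) gives 180t ≡ 2 (mod 11), and since 4⁻¹ ≡ 3 (mod 11), t ≡ 6. Hence m ≡ 71 + 180·6 = 1151 (mod 1980).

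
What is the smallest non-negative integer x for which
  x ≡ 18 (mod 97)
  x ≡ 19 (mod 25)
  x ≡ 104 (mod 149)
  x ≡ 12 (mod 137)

From x ≡ 18 (mod 97) write x = 18 + 97t. Substituting into x ≡ 19 (mod 25) gives 97t ≡ 1 (mod 25), and since 22⁻¹ ≡ 8 (mod 25), t ≡ 8. Hence x ≡ 18 + 97·8 = 794 (mod 2425).
From x ≡ 794 (mod 2425) write x = 794 + 2425t. Substituting into x ≡ 104 (mod 149) gives 2425t ≡ 55 (mod 149), and since 41⁻¹ ≡ 40 (mod 149), t ≡ 114. Hence x ≡ 794 + 2425·114 = 277244 (mod 361325).
From x ≡ 277244 (mod 361325) write x = 277244 + 361325t. Substituting into x ≡ 12 (mod 137) gives 361325t ≡ 56 (mod 137), and since 56⁻¹ ≡ 115 (mod 137), t ≡ 1. Hence x ≡ 277244 + 361325·1 = 638569 (mod 49501525).

638569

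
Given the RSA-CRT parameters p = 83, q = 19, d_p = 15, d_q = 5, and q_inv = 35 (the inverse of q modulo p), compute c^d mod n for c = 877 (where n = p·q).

15

m₁ = c^(d_p) mod p: c ≡ 47 (mod 83), and 47^15 mod 83 = 15.
m₂ = c^(d_q) mod q: c ≡ 3 (mod 19), and 3^5 mod 19 = 15.
h = q_inv·(m₁ − m₂) mod p = 35·(15 − 15) mod 83 = 0.
m = m₂ + h·q = 15 + 0·19 = 15.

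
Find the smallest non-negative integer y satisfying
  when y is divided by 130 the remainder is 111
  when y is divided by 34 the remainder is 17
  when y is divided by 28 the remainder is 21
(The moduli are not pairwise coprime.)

gcd(130, 34) = 2 and 2 | (17 − 111), so the pair is consistent; merging gives y ≡ 1411 (mod 2210), where 2210 = lcm(130, 34).
gcd(2210, 28) = 2 and 2 | (21 − 1411), so the pair is consistent; merging gives y ≡ 21301 (mod 30940), where 30940 = lcm(2210, 28).
The solution is unique modulo lcm(130, 34, 28) = 30940.

21301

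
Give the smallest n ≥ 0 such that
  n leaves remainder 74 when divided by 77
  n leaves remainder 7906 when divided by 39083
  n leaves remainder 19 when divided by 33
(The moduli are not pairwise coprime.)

711400

Combine the congruences pairwise.
gcd(77, 39083) = 11 and 11 | (7906 − 74), so the pair is consistent; merging gives n ≡ 164238 (mod 273581), where 273581 = lcm(77, 39083).
gcd(273581, 33) = 11 and 11 | (19 − 164238), so the pair is consistent; merging gives n ≡ 711400 (mod 820743), where 820743 = lcm(273581, 33).
The solution is unique modulo lcm(77, 39083, 33) = 820743.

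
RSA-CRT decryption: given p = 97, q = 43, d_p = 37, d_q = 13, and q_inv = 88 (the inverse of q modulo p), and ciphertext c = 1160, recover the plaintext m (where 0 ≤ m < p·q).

m₁ = c^(d_p) mod p: c ≡ 93 (mod 97), and 93^37 mod 97 = 4.
m₂ = c^(d_q) mod q: c ≡ 42 (mod 43), and 42^13 mod 43 = 42.
h = q_inv·(m₁ − m₂) mod p = 88·(4 − 42) mod 97 = 51.
m = m₂ + h·q = 42 + 51·43 = 2235.

2235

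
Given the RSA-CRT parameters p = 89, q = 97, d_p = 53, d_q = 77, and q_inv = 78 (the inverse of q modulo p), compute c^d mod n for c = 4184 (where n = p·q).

4095

m₁ = c^(d_p) mod p: c ≡ 1 (mod 89), and 1^53 mod 89 = 1.
m₂ = c^(d_q) mod q: c ≡ 13 (mod 97), and 13^77 mod 97 = 21.
h = q_inv·(m₁ − m₂) mod p = 78·(1 − 21) mod 89 = 42.
m = m₂ + h·q = 21 + 42·97 = 4095.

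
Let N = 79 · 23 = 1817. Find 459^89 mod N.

1310

Mod 79: 459 ≡ 64; by Fermat, exponent reduces to 89 mod 78 = 11; 64^11 ≡ 46 (mod 79).
Mod 23: 459 ≡ 22; by Fermat, exponent reduces to 89 mod 22 = 1; 22^1 ≡ 22 (mod 23).
Combine by CRT: x ≡ 46 (mod 79), x ≡ 22 (mod 23) ⇒ x ≡ 1310 (mod 1817).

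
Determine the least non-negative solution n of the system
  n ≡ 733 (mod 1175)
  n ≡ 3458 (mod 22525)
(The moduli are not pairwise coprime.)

gcd(1175, 22525) = 25 and 25 | (3458 − 733), so the pair is consistent; merging gives n ≡ 93558 (mod 1058675), where 1058675 = lcm(1175, 22525).
The solution is unique modulo lcm(1175, 22525) = 1058675.

93558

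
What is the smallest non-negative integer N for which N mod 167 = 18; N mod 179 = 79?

26571

From N ≡ 18 (mod 167) write N = 18 + 167t. Substituting into N ≡ 79 (mod 179) gives 167t ≡ 61 (mod 179), and since 167⁻¹ ≡ 164 (mod 179), t ≡ 159. Hence N ≡ 18 + 167·159 = 26571 (mod 29893).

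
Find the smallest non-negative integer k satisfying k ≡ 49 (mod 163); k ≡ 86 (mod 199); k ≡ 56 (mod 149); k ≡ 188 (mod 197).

147021485

From k ≡ 49 (mod 163) write k = 49 + 163t. Substituting into k ≡ 86 (mod 199) gives 163t ≡ 37 (mod 199), and since 163⁻¹ ≡ 105 (mod 199), t ≡ 104. Hence k ≡ 49 + 163·104 = 17001 (mod 32437).
From k ≡ 17001 (mod 32437) write k = 17001 + 32437t. Substituting into k ≡ 56 (mod 149) gives 32437t ≡ 41 (mod 149), and since 104⁻¹ ≡ 96 (mod 149), t ≡ 62. Hence k ≡ 17001 + 32437·62 = 2028095 (mod 4833113).
From k ≡ 2028095 (mod 4833113) write k = 2028095 + 4833113t. Substituting into k ≡ 188 (mod 197) gives 4833113t ≡ 11 (mod 197), and since 112⁻¹ ≡ 146 (mod 197), t ≡ 30. Hence k ≡ 2028095 + 4833113·30 = 147021485 (mod 952123261).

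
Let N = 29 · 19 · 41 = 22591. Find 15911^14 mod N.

Mod 29: 15911 ≡ 19; 19^14 ≡ 28 (mod 29).
Mod 19: 15911 ≡ 8; 8^14 ≡ 7 (mod 19).
Mod 41: 15911 ≡ 3; 3^14 ≡ 32 (mod 41).
Combine by CRT: x ≡ 28 (mod 29), x ≡ 7 (mod 19), x ≡ 32 (mod 41) ⇒ x ≡ 18646 (mod 22591).

18646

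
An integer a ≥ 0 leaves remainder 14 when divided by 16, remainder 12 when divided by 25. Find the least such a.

From a ≡ 14 (mod 16) write a = 14 + 16t. Substituting into a ≡ 12 (mod 25) gives 16t ≡ 23 (mod 25), and since 16⁻¹ ≡ 11 (mod 25), t ≡ 3. Hence a ≡ 14 + 16·3 = 62 (mod 400).

62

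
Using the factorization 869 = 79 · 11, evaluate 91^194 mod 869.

125

Mod 79: 91 ≡ 12; by Fermat, exponent reduces to 194 mod 78 = 38; 12^38 ≡ 46 (mod 79).
Mod 11: 91 ≡ 3; by Fermat, exponent reduces to 194 mod 10 = 4; 3^4 ≡ 4 (mod 11).
Combine by CRT: x ≡ 46 (mod 79), x ≡ 4 (mod 11) ⇒ x ≡ 125 (mod 869).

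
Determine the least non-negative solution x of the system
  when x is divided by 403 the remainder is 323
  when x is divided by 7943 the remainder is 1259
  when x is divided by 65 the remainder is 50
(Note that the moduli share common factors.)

gcd(403, 7943) = 13 and 13 | (1259 − 323), so the pair is consistent; merging gives x ≡ 64803 (mod 246233), where 246233 = lcm(403, 7943).
gcd(246233, 65) = 13 and 13 | (50 − 64803), so the pair is consistent; merging gives x ≡ 1049735 (mod 1231165), where 1231165 = lcm(246233, 65).
The solution is unique modulo lcm(403, 7943, 65) = 1231165.

1049735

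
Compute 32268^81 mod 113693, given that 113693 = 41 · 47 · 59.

36409

Mod 41: 32268 ≡ 1; by Fermat, exponent reduces to 81 mod 40 = 1; 1^1 ≡ 1 (mod 41).
Mod 47: 32268 ≡ 26; by Fermat, exponent reduces to 81 mod 46 = 35; 26^35 ≡ 31 (mod 47).
Mod 59: 32268 ≡ 54; by Fermat, exponent reduces to 81 mod 58 = 23; 54^23 ≡ 6 (mod 59).
Combine by CRT: x ≡ 1 (mod 41), x ≡ 31 (mod 47), x ≡ 6 (mod 59) ⇒ x ≡ 36409 (mod 113693).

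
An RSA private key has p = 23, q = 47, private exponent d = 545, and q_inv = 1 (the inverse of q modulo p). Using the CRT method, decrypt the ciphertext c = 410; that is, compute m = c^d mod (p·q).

711

d_p = d mod (p−1) = 545 mod 22 = 17; d_q = d mod (q−1) = 39.
m₁ = c^(d_p) mod p: c ≡ 19 (mod 23), and 19^17 mod 23 = 21.
m₂ = c^(d_q) mod q: c ≡ 34 (mod 47), and 34^39 mod 47 = 6.
h = q_inv·(m₁ − m₂) mod p = 1·(21 − 6) mod 23 = 15.
m = m₂ + h·q = 6 + 15·47 = 711.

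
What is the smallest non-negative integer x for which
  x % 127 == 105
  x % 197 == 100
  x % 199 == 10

From x ≡ 105 (mod 127) write x = 105 + 127t. Substituting into x ≡ 100 (mod 197) gives 127t ≡ 192 (mod 197), and since 127⁻¹ ≡ 121 (mod 197), t ≡ 183. Hence x ≡ 105 + 127·183 = 23346 (mod 25019).
From x ≡ 23346 (mod 25019) write x = 23346 + 25019t. Substituting into x ≡ 10 (mod 199) gives 25019t ≡ 146 (mod 199), and since 144⁻¹ ≡ 123 (mod 199), t ≡ 48. Hence x ≡ 23346 + 25019·48 = 1224258 (mod 4978781).

1224258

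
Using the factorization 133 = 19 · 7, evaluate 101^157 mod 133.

80

Mod 19: 101 ≡ 6; by Fermat, exponent reduces to 157 mod 18 = 13; 6^13 ≡ 4 (mod 19).
Mod 7: 101 ≡ 3; by Fermat, exponent reduces to 157 mod 6 = 1; 3^1 ≡ 3 (mod 7).
Combine by CRT: x ≡ 4 (mod 19), x ≡ 3 (mod 7) ⇒ x ≡ 80 (mod 133).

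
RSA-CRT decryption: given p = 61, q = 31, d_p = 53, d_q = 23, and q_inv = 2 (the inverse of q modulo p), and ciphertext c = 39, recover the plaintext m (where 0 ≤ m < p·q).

m₁ = c^(d_p) mod p: c ≡ 39 (mod 61), and 39^53 mod 61 = 49.
m₂ = c^(d_q) mod q: c ≡ 8 (mod 31), and 8^23 mod 31 = 16.
h = q_inv·(m₁ − m₂) mod p = 2·(49 − 16) mod 61 = 5.
m = m₂ + h·q = 16 + 5·31 = 171.

171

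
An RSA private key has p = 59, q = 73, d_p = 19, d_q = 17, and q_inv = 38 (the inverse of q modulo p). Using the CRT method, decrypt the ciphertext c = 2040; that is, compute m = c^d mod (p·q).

m₁ = c^(d_p) mod p: c ≡ 34 (mod 59), and 34^19 mod 59 = 11.
m₂ = c^(d_q) mod q: c ≡ 69 (mod 73), and 69^17 mod 73 = 18.
h = q_inv·(m₁ − m₂) mod p = 38·(11 − 18) mod 59 = 29.
m = m₂ + h·q = 18 + 29·73 = 2135.

2135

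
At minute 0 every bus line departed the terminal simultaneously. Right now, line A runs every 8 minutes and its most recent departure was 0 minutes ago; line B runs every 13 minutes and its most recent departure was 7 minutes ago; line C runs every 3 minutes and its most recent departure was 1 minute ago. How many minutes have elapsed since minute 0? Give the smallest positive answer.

280

Combine the congruences pairwise.
From t ≡ 0 (mod 8) write t = 0 + 8s. Substituting into t ≡ 7 (mod 13) gives 8s ≡ 7 (mod 13), and since 8⁻¹ ≡ 5 (mod 13), s ≡ 9. Hence t ≡ 0 + 8·9 = 72 (mod 104).
From t ≡ 72 (mod 104) write t = 72 + 104s. Substituting into t ≡ 1 (mod 3) gives 104s ≡ 1 (mod 3), and since 2⁻¹ ≡ 2 (mod 3), s ≡ 2. Hence t ≡ 72 + 104·2 = 280 (mod 312).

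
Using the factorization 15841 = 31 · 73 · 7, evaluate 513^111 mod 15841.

519

Mod 31: 513 ≡ 17; by Fermat, exponent reduces to 111 mod 30 = 21; 17^21 ≡ 23 (mod 31).
Mod 73: 513 ≡ 2; by Fermat, exponent reduces to 111 mod 72 = 39; 2^39 ≡ 8 (mod 73).
Mod 7: 513 ≡ 2; by Fermat, exponent reduces to 111 mod 6 = 3; 2^3 ≡ 1 (mod 7).
Combine by CRT: x ≡ 23 (mod 31), x ≡ 8 (mod 73), x ≡ 1 (mod 7) ⇒ x ≡ 519 (mod 15841).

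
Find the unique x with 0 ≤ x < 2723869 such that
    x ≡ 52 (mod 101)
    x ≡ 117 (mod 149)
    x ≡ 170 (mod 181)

From x ≡ 52 (mod 101) write x = 52 + 101t. Substituting into x ≡ 117 (mod 149) gives 101t ≡ 65 (mod 149), and since 101⁻¹ ≡ 90 (mod 149), t ≡ 39. Hence x ≡ 52 + 101·39 = 3991 (mod 15049).
From x ≡ 3991 (mod 15049) write x = 3991 + 15049t. Substituting into x ≡ 170 (mod 181) gives 15049t ≡ 161 (mod 181), and since 26⁻¹ ≡ 7 (mod 181), t ≡ 41. Hence x ≡ 3991 + 15049·41 = 621000 (mod 2723869).

621000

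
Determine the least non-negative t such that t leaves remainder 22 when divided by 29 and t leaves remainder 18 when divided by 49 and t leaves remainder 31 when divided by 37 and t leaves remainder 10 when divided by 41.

The moduli are pairwise coprime; N = 29·49·37·41 = 2155657.
N/29 = 74333; 74333 ≡ 6 (mod 29); 6·5 ≡ 1, so inverse 5.
N/49 = 43993; 43993 ≡ 40 (mod 49); 40·38 ≡ 1, so inverse 38.
N/37 = 58261; 58261 ≡ 23 (mod 37); 23·29 ≡ 1, so inverse 29.
N/41 = 52577; 52577 ≡ 15 (mod 41); 15·11 ≡ 1, so inverse 11.
t ≡ 22·74333·5 + 18·43993·38 + 31·58261·29 + 10·52577·11 = 96427951.
96427951 mod 2155657 = 1579043.

1579043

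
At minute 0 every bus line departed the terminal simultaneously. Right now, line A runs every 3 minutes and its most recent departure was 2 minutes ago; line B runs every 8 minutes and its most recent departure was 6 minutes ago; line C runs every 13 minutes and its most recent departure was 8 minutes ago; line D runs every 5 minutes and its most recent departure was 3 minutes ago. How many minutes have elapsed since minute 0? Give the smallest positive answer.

The moduli are pairwise coprime; N = 3·8·13·5 = 1560.
N/3 = 520; 520 ≡ 1 (mod 3), inverse 1.
N/8 = 195; 195 ≡ 3 (mod 8); 3·3 ≡ 1, so inverse 3.
N/13 = 120; 120 ≡ 3 (mod 13); 3·9 ≡ 1, so inverse 9.
N/5 = 312; 312 ≡ 2 (mod 5); 2·3 ≡ 1, so inverse 3.
t ≡ 2·520·1 + 6·195·3 + 8·120·9 + 3·312·3 = 15998.
15998 mod 1560 = 398.

398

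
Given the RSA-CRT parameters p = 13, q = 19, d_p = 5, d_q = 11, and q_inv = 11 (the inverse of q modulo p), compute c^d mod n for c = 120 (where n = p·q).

m₁ = c^(d_p) mod p: c ≡ 3 (mod 13), and 3^5 mod 13 = 9.
m₂ = c^(d_q) mod q: c ≡ 6 (mod 19), and 6^11 mod 19 = 17.
h = q_inv·(m₁ − m₂) mod p = 11·(9 − 17) mod 13 = 3.
m = m₂ + h·q = 17 + 3·19 = 74.

74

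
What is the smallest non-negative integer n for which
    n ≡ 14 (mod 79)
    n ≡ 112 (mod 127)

2779

From n ≡ 14 (mod 79) write n = 14 + 79t. Substituting into n ≡ 112 (mod 127) gives 79t ≡ 98 (mod 127), and since 79⁻¹ ≡ 82 (mod 127), t ≡ 35. Hence n ≡ 14 + 79·35 = 2779 (mod 10033).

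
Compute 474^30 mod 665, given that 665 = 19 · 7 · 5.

1

Mod 19: 474 ≡ 18; by Fermat, exponent reduces to 30 mod 18 = 12; 18^12 ≡ 1 (mod 19).
Mod 7: 474 ≡ 5; since 6 | 30, by Fermat 5^30 ≡ 1 (mod 7).
Mod 5: 474 ≡ 4; by Fermat, exponent reduces to 30 mod 4 = 2; 4^2 ≡ 1 (mod 5).
Combine by CRT: x ≡ 1 (mod 19), x ≡ 1 (mod 7), x ≡ 1 (mod 5) ⇒ x ≡ 1 (mod 665).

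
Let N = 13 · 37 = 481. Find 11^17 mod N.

397

Mod 13: 11 ≡ 11; by Fermat, exponent reduces to 17 mod 12 = 5; 11^5 ≡ 7 (mod 13).
Mod 37: 11 ≡ 11; 11^17 ≡ 27 (mod 37).
Combine by CRT: x ≡ 7 (mod 13), x ≡ 27 (mod 37) ⇒ x ≡ 397 (mod 481).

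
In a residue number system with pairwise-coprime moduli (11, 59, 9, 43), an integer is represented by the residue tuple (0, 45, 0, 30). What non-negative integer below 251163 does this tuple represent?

68013

From x ≡ 0 (mod 11) write x = 0 + 11t. Substituting into x ≡ 45 (mod 59) gives 11t ≡ 45 (mod 59), and since 11⁻¹ ≡ 43 (mod 59), t ≡ 47. Hence x ≡ 0 + 11·47 = 517 (mod 649).
From x ≡ 517 (mod 649) write x = 517 + 649t. Substituting into x ≡ 0 (mod 9) gives 649t ≡ 5 (mod 9), and since 1⁻¹ ≡ 1 (mod 9), t ≡ 5. Hence x ≡ 517 + 649·5 = 3762 (mod 5841).
From x ≡ 3762 (mod 5841) write x = 3762 + 5841t. Substituting into x ≡ 30 (mod 43) gives 5841t ≡ 9 (mod 43), and since 36⁻¹ ≡ 6 (mod 43), t ≡ 11. Hence x ≡ 3762 + 5841·11 = 68013 (mod 251163).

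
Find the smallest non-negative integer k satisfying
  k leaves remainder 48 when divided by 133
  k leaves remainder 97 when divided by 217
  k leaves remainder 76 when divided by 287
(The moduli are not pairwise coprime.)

148742

Combine the congruences pairwise.
gcd(133, 217) = 7 and 7 | (97 − 48), so the pair is consistent; merging gives k ≡ 314 (mod 4123), where 4123 = lcm(133, 217).
gcd(4123, 287) = 7 and 7 | (76 − 314), so the pair is consistent; merging gives k ≡ 148742 (mod 169043), where 169043 = lcm(4123, 287).
The solution is unique modulo lcm(133, 217, 287) = 169043.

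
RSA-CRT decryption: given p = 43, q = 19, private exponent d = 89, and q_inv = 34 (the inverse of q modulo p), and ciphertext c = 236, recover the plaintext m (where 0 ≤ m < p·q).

563

d_p = d mod (p−1) = 89 mod 42 = 5; d_q = d mod (q−1) = 17.
m₁ = c^(d_p) mod p: c ≡ 21 (mod 43), and 21^5 mod 43 = 4.
m₂ = c^(d_q) mod q: c ≡ 8 (mod 19), and 8^17 mod 19 = 12.
h = q_inv·(m₁ − m₂) mod p = 34·(4 − 12) mod 43 = 29.
m = m₂ + h·q = 12 + 29·19 = 563.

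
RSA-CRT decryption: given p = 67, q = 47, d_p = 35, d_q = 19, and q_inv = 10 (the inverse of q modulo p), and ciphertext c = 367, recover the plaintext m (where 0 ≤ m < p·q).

1321

m₁ = c^(d_p) mod p: c ≡ 32 (mod 67), and 32^35 mod 67 = 48.
m₂ = c^(d_q) mod q: c ≡ 38 (mod 47), and 38^19 mod 47 = 5.
h = q_inv·(m₁ − m₂) mod p = 10·(48 − 5) mod 67 = 28.
m = m₂ + h·q = 5 + 28·47 = 1321.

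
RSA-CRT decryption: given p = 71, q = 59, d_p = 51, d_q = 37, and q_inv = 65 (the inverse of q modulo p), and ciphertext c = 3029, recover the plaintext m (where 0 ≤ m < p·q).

1362

m₁ = c^(d_p) mod p: c ≡ 47 (mod 71), and 47^51 mod 71 = 13.
m₂ = c^(d_q) mod q: c ≡ 20 (mod 59), and 20^37 mod 59 = 5.
h = q_inv·(m₁ − m₂) mod p = 65·(13 − 5) mod 71 = 23.
m = m₂ + h·q = 5 + 23·59 = 1362.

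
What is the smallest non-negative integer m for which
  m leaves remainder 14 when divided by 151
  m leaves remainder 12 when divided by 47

From m ≡ 14 (mod 151) write m = 14 + 151t. Substituting into m ≡ 12 (mod 47) gives 151t ≡ 45 (mod 47), and since 10⁻¹ ≡ 33 (mod 47), t ≡ 28. Hence m ≡ 14 + 151·28 = 4242 (mod 7097).

4242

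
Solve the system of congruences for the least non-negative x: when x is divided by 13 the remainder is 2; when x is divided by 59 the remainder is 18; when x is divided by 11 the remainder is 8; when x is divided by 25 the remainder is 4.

91704

From x ≡ 2 (mod 13) write x = 2 + 13t. Substituting into x ≡ 18 (mod 59) gives 13t ≡ 16 (mod 59), and since 13⁻¹ ≡ 50 (mod 59), t ≡ 33. Hence x ≡ 2 + 13·33 = 431 (mod 767).
From x ≡ 431 (mod 767) write x = 431 + 767t. Substituting into x ≡ 8 (mod 11) gives 767t ≡ 6 (mod 11), and since 8⁻¹ ≡ 7 (mod 11), t ≡ 9. Hence x ≡ 431 + 767·9 = 7334 (mod 8437).
From x ≡ 7334 (mod 8437) write x = 7334 + 8437t. Substituting into x ≡ 4 (mod 25) gives 8437t ≡ 20 (mod 25), and since 12⁻¹ ≡ 23 (mod 25), t ≡ 10. Hence x ≡ 7334 + 8437·10 = 91704 (mod 210925).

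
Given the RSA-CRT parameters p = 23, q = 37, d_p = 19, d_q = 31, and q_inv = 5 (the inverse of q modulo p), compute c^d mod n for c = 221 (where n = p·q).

332

m₁ = c^(d_p) mod p: c ≡ 14 (mod 23), and 14^19 mod 23 = 10.
m₂ = c^(d_q) mod q: c ≡ 36 (mod 37), and 36^31 mod 37 = 36.
h = q_inv·(m₁ − m₂) mod p = 5·(10 − 36) mod 23 = 8.
m = m₂ + h·q = 36 + 8·37 = 332.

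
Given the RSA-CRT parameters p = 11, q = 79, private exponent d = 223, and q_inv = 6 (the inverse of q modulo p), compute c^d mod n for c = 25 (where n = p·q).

d_p = d mod (p−1) = 223 mod 10 = 3; d_q = d mod (q−1) = 67.
m₁ = c^(d_p) mod p: c ≡ 3 (mod 11), and 3^3 mod 11 = 5.
m₂ = c^(d_q) mod q: c ≡ 25 (mod 79), and 25^67 mod 79 = 76.
h = q_inv·(m₁ − m₂) mod p = 6·(5 − 76) mod 11 = 3.
m = m₂ + h·q = 76 + 3·79 = 313.

313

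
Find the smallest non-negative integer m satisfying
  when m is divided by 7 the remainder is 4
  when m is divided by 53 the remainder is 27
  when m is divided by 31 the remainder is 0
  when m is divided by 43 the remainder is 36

161200

The moduli are pairwise coprime; N = 7·53·31·43 = 494543.
N/7 = 70649; 70649 ≡ 5 (mod 7); 5·3 ≡ 1, so inverse 3.
N/53 = 9331; 9331 ≡ 3 (mod 53); 3·18 ≡ 1, so inverse 18.
N/31 = 15953; 15953 ≡ 19 (mod 31); 19·18 ≡ 1, so inverse 18.
N/43 = 11501; 11501 ≡ 20 (mod 43); 20·28 ≡ 1, so inverse 28.
m ≡ 4·70649·3 + 27·9331·18 + 0·15953·18 + 36·11501·28 = 16975662.
16975662 mod 494543 = 161200.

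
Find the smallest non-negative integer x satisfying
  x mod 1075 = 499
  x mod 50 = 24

1574

gcd(1075, 50) = 25 and 25 | (24 − 499), so the pair is consistent; merging gives x ≡ 1574 (mod 2150), where 2150 = lcm(1075, 50).
The solution is unique modulo lcm(1075, 50) = 2150.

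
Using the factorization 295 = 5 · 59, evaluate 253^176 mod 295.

171

Mod 5: 253 ≡ 3; since 4 | 176, by Fermat 3^176 ≡ 1 (mod 5).
Mod 59: 253 ≡ 17; by Fermat, exponent reduces to 176 mod 58 = 2; 17^2 ≡ 53 (mod 59).
Combine by CRT: x ≡ 1 (mod 5), x ≡ 53 (mod 59) ⇒ x ≡ 171 (mod 295).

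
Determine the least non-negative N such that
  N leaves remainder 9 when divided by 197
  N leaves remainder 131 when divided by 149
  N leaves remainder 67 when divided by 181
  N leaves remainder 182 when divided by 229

The moduli are pairwise coprime; M = 197·149·181·229 = 1216652497.
M/197 = 6175901; 6175901 ≡ 148 (mod 197); 148·4 ≡ 1, so inverse 4.
M/149 = 8165453; 8165453 ≡ 104 (mod 149); 104·96 ≡ 1, so inverse 96.
M/181 = 6721837; 6721837 ≡ 40 (mod 181); 40·86 ≡ 1, so inverse 86.
M/229 = 5312893; 5312893 ≡ 93 (mod 229); 93·197 ≡ 1, so inverse 197.
N ≡ 9·6175901·4 + 131·8165453·96 + 67·6721837·86 + 182·5312893·197 = 332130759780.
332130759780 mod 1216652497 = 1201280596.

1201280596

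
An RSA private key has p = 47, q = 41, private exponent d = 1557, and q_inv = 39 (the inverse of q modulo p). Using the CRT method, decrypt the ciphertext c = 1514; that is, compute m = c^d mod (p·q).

1151

d_p = d mod (p−1) = 1557 mod 46 = 39; d_q = d mod (q−1) = 37.
m₁ = c^(d_p) mod p: c ≡ 10 (mod 47), and 10^39 mod 47 = 23.
m₂ = c^(d_q) mod q: c ≡ 38 (mod 41), and 38^37 mod 41 = 3.
h = q_inv·(m₁ − m₂) mod p = 39·(23 − 3) mod 47 = 28.
m = m₂ + h·q = 3 + 28·41 = 1151.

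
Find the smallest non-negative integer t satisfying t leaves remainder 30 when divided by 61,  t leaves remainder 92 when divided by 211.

From t ≡ 30 (mod 61) write t = 30 + 61s. Substituting into t ≡ 92 (mod 211) gives 61s ≡ 62 (mod 211), and since 61⁻¹ ≡ 128 (mod 211), s ≡ 129. Hence t ≡ 30 + 61·129 = 7899 (mod 12871).

7899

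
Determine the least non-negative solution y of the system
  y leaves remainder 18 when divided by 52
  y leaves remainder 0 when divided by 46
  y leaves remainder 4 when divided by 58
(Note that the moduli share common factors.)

Combine the congruences pairwise.
gcd(52, 46) = 2 and 2 | (0 − 18), so the pair is consistent; merging gives y ≡ 1058 (mod 1196), where 1196 = lcm(52, 46).
gcd(1196, 58) = 2 and 2 | (4 − 1058), so the pair is consistent; merging gives y ≡ 14214 (mod 34684), where 34684 = lcm(1196, 58).
The solution is unique modulo lcm(52, 46, 58) = 34684.

14214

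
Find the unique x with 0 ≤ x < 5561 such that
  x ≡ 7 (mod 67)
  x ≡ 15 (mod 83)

Combine the congruences pairwise.
From x ≡ 7 (mod 67) write x = 7 + 67t. Substituting into x ≡ 15 (mod 83) gives 67t ≡ 8 (mod 83), and since 67⁻¹ ≡ 57 (mod 83), t ≡ 41. Hence x ≡ 7 + 67·41 = 2754 (mod 5561).

2754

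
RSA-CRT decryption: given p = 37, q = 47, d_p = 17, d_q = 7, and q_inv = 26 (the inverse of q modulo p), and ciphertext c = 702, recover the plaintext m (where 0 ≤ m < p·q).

1479

m₁ = c^(d_p) mod p: c ≡ 36 (mod 37), and 36^17 mod 37 = 36.
m₂ = c^(d_q) mod q: c ≡ 44 (mod 47), and 44^7 mod 47 = 22.
h = q_inv·(m₁ − m₂) mod p = 26·(36 − 22) mod 37 = 31.
m = m₂ + h·q = 22 + 31·47 = 1479.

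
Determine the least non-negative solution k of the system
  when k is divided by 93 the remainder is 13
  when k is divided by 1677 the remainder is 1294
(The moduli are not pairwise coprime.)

Combine the congruences pairwise.
gcd(93, 1677) = 3 and 3 | (1294 − 13), so the pair is consistent; merging gives k ≡ 13033 (mod 51987), where 51987 = lcm(93, 1677).
The solution is unique modulo lcm(93, 1677) = 51987.

13033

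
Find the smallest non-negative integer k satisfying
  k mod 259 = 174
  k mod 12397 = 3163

gcd(259, 12397) = 7 and 7 | (3163 − 174), so the pair is consistent; merging gives k ≡ 52751 (mod 458689), where 458689 = lcm(259, 12397).
The solution is unique modulo lcm(259, 12397) = 458689.

52751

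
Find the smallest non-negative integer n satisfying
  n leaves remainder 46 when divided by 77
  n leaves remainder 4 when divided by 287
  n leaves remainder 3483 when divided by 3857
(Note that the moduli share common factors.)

485608

gcd(77, 287) = 7 and 7 | (4 − 46), so the pair is consistent; merging gives n ≡ 2587 (mod 3157), where 3157 = lcm(77, 287).
gcd(3157, 3857) = 7 and 7 | (3483 − 2587), so the pair is consistent; merging gives n ≡ 485608 (mod 1739507), where 1739507 = lcm(3157, 3857).
The solution is unique modulo lcm(77, 287, 3857) = 1739507.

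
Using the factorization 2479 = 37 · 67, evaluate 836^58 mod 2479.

Mod 37: 836 ≡ 22; by Fermat, exponent reduces to 58 mod 36 = 22; 22^22 ≡ 28 (mod 37).
Mod 67: 836 ≡ 32; 32^58 ≡ 56 (mod 67).
Combine by CRT: x ≡ 28 (mod 37), x ≡ 56 (mod 67) ⇒ x ≡ 324 (mod 2479).

324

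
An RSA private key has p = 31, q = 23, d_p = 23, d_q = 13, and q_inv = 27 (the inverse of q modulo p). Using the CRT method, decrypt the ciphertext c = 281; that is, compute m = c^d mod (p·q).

504

m₁ = c^(d_p) mod p: c ≡ 2 (mod 31), and 2^23 mod 31 = 8.
m₂ = c^(d_q) mod q: c ≡ 5 (mod 23), and 5^13 mod 23 = 21.
h = q_inv·(m₁ − m₂) mod p = 27·(8 − 21) mod 31 = 21.
m = m₂ + h·q = 21 + 21·23 = 504.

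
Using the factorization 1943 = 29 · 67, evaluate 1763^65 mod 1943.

1892

Mod 29: 1763 ≡ 23; by Fermat, exponent reduces to 65 mod 28 = 9; 23^9 ≡ 7 (mod 29).
Mod 67: 1763 ≡ 21; 21^65 ≡ 16 (mod 67).
Combine by CRT: x ≡ 7 (mod 29), x ≡ 16 (mod 67) ⇒ x ≡ 1892 (mod 1943).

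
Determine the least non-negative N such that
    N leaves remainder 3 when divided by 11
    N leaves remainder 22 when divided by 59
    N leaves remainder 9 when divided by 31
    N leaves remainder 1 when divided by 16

16129

The moduli are pairwise coprime; M = 11·59·31·16 = 321904.
M/11 = 29264; 29264 ≡ 4 (mod 11); 4·3 ≡ 1, so inverse 3.
M/59 = 5456; 5456 ≡ 28 (mod 59); 28·19 ≡ 1, so inverse 19.
M/31 = 10384; 10384 ≡ 30 (mod 31); 30·30 ≡ 1, so inverse 30.
M/16 = 20119; 20119 ≡ 7 (mod 16); 7·7 ≡ 1, so inverse 7.
N ≡ 3·29264·3 + 22·5456·19 + 9·10384·30 + 1·20119·7 = 5488497.
5488497 mod 321904 = 16129.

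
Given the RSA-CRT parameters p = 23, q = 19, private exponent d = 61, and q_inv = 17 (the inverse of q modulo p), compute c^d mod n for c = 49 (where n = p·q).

315

d_p = d mod (p−1) = 61 mod 22 = 17; d_q = d mod (q−1) = 7.
m₁ = c^(d_p) mod p: c ≡ 3 (mod 23), and 3^17 mod 23 = 16.
m₂ = c^(d_q) mod q: c ≡ 11 (mod 19), and 11^7 mod 19 = 11.
h = q_inv·(m₁ − m₂) mod p = 17·(16 − 11) mod 23 = 16.
m = m₂ + h·q = 11 + 16·19 = 315.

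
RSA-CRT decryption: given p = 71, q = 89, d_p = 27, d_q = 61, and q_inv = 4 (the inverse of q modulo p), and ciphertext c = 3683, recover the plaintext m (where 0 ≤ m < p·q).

5196

m₁ = c^(d_p) mod p: c ≡ 62 (mod 71), and 62^27 mod 71 = 13.
m₂ = c^(d_q) mod q: c ≡ 34 (mod 89), and 34^61 mod 89 = 34.
h = q_inv·(m₁ − m₂) mod p = 4·(13 − 34) mod 71 = 58.
m = m₂ + h·q = 34 + 58·89 = 5196.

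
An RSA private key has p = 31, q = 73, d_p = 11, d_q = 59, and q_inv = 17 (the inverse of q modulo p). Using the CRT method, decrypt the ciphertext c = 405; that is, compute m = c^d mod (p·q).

467

m₁ = c^(d_p) mod p: c ≡ 2 (mod 31), and 2^11 mod 31 = 2.
m₂ = c^(d_q) mod q: c ≡ 40 (mod 73), and 40^59 mod 73 = 29.
h = q_inv·(m₁ − m₂) mod p = 17·(2 − 29) mod 31 = 6.
m = m₂ + h·q = 29 + 6·73 = 467.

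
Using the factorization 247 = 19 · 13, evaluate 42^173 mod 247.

35

Mod 19: 42 ≡ 4; by Fermat, exponent reduces to 173 mod 18 = 11; 4^11 ≡ 16 (mod 19).
Mod 13: 42 ≡ 3; by Fermat, exponent reduces to 173 mod 12 = 5; 3^5 ≡ 9 (mod 13).
Combine by CRT: x ≡ 16 (mod 19), x ≡ 9 (mod 13) ⇒ x ≡ 35 (mod 247).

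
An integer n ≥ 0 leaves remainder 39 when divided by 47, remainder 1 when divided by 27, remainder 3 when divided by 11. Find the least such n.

4645

The moduli are pairwise coprime; M = 47·27·11 = 13959.
M/47 = 297; 297 ≡ 15 (mod 47); 15·22 ≡ 1, so inverse 22.
M/27 = 517; 517 ≡ 4 (mod 27); 4·7 ≡ 1, so inverse 7.
M/11 = 1269; 1269 ≡ 4 (mod 11); 4·3 ≡ 1, so inverse 3.
n ≡ 39·297·22 + 1·517·7 + 3·1269·3 = 269866.
269866 mod 13959 = 4645.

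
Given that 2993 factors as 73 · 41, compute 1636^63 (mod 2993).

2273

Mod 73: 1636 ≡ 30; 30^63 ≡ 10 (mod 73).
Mod 41: 1636 ≡ 37; by Fermat, exponent reduces to 63 mod 40 = 23; 37^23 ≡ 18 (mod 41).
Combine by CRT: x ≡ 10 (mod 73), x ≡ 18 (mod 41) ⇒ x ≡ 2273 (mod 2993).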